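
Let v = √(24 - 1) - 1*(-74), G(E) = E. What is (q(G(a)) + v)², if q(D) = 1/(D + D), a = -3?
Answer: 197077/36 + 443*√23/3 ≈ 6182.5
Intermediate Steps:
q(D) = 1/(2*D)
v = 74 + √23 (v = √23 + 74 = 74 + √23 ≈ 78.796)
(q(G(a)) + v)² = ((½)/(-3) + (74 + √23))² = ((½)*(-⅓) + (74 + √23))² = (-⅙ + (74 + √23))² = (443/6 + √23)²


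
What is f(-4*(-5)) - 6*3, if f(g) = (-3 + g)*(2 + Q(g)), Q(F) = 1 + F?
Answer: 373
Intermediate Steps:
f(g) = (-3 + g)*(3 + g) (f(g) = (-3 + g)*(2 + (1 + g)) = (-3 + g)*(3 + g))
f(-4*(-5)) - 6*3 = (-9 + (-4*(-5))**2) - 6*3 = (-9 + 20**2) - 18 = (-9 + 400) - 18 = 391 - 18 = 373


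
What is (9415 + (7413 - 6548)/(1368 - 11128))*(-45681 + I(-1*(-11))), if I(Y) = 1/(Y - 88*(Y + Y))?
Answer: -808039134993441/1878800 ≈ -4.3008e+8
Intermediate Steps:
I(Y) = -1/(175*Y) (I(Y) = 1/(Y - 176*Y) = 1/(-175*Y) = -1/(175*Y))
(9415 + (7413 - 6548)/(1368 - 11128))*(-45681 + I(-1*(-11))) = (9415 + (7413 - 6548)/(1368 - 11128))*(-45681 - 1/(175*((-1*(-11))))) = (9415 + 865/(-9760))*(-45681 - 1/175/11) = (9415 + 865*(-1/9760))*(-45681 - 1/175*1/11) = (9415 - 173/1952)*(-45681 - 1/1925) = (18377907/1952)*(-87935926/1925) = -808039134993441/1878800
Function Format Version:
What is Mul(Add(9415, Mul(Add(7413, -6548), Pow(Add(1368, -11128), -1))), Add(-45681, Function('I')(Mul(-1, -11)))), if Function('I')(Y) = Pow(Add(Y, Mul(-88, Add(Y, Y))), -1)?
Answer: Rational(-808039134993441, 1878800) ≈ -4.3008e+8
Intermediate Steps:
Function('I')(Y) = Mul(Rational(-1, 175), Pow(Y, -1)) (Function('I')(Y) = Pow(Add(Y, Mul(-88, Mul(2, Y))), -1) = Pow(Add(Y, Mul(-176, Y)), -1) = Pow(Mul(-175, Y), -1) = Mul(Rational(-1, 175), Pow(Y, -1)))
Mul(Add(9415, Mul(Add(7413, -6548), Pow(Add(1368, -11128), -1))), Add(-45681, Function('I')(Mul(-1, -11)))) = Mul(Add(9415, Mul(Add(7413, -6548), Pow(Add(1368, -11128), -1))), Add(-45681, Mul(Rational(-1, 175), Pow(Mul(-1, -11), -1)))) = Mul(Add(9415, Mul(865, Pow(-9760, -1))), Add(-45681, Mul(Rational(-1, 175), Pow(11, -1)))) = Mul(Add(9415, Mul(865, Rational(-1, 9760))), Add(-45681, Mul(Rational(-1, 175), Rational(1, 11)))) = Mul(Add(9415, Rational(-173, 1952)), Add(-45681, Rational(-1, 1925))) = Mul(Rational(18377907, 1952), Rational(-87935926, 1925)) = Rational(-808039134993441, 1878800)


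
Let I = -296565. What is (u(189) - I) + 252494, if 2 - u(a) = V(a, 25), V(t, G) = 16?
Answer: 549045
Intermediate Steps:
u(a) = -14 (u(a) = 2 - 1*16 = 2 - 16 = -14)
(u(189) - I) + 252494 = (-14 - 1*(-296565)) + 252494 = (-14 + 296565) + 252494 = 296551 + 252494 = 549045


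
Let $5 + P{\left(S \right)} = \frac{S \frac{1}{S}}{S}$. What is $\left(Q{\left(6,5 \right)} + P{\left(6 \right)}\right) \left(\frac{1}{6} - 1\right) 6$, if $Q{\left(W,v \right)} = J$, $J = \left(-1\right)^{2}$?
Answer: $\frac{115}{6} \approx 19.167$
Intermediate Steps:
$J = 1$
$P{\left(S \right)} = -5 + \frac{1}{S}$ ($P{\left(S \right)} = -5 + \frac{S \frac{1}{S}}{S} = -5 + 1 \frac{1}{S} = -5 + \frac{1}{S}$)
$Q{\left(W,v \right)} = 1$
$\left(Q{\left(6,5 \right)} + P{\left(6 \right)}\right) \left(\frac{1}{6} - 1\right) 6 = \left(1 - \left(5 - \frac{1}{6}\right)\right) \left(\frac{1}{6} - 1\right) 6 = \left(1 + \left(-5 + \frac{1}{6}\right)\right) \left(\frac{1}{6} - 1\right) 6 = \left(1 - \frac{29}{6}\right) \left(\left(- \frac{5}{6}\right) 6\right) = \left(- \frac{23}{6}\right) \left(-5\right) = \frac{115}{6}$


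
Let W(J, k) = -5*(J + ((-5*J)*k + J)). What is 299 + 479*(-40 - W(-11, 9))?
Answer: 1113974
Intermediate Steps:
W(J, k) = -10*J + 25*J*k (W(J, k) = -5*(J + (-5*J*k + J)) = -5*(J + (J - 5*J*k)) = -5*(2*J - 5*J*k) = -10*J + 25*J*k)
299 + 479*(-40 - W(-11, 9)) = 299 + 479*(-40 - 5*(-11)*(-2 + 5*9)) = 299 + 479*(-40 - 5*(-11)*(-2 + 45)) = 299 + 479*(-40 - 5*(-11)*43) = 299 + 479*(-40 - 1*(-2365)) = 299 + 479*(-40 + 2365) = 299 + 479*2325 = 299 + 1113675 = 1113974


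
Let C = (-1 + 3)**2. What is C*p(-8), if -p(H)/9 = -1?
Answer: 36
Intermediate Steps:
C = 4 (C = 2**2 = 4)
p(H) = 9 (p(H) = -9*(-1) = 9)
C*p(-8) = 4*9 = 36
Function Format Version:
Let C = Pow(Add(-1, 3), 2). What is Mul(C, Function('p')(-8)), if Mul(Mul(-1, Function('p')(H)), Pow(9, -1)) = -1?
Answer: 36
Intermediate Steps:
C = 4 (C = Pow(2, 2) = 4)
Function('p')(H) = 9 (Function('p')(H) = Mul(-9, -1) = 9)
Mul(C, Function('p')(-8)) = Mul(4, 9) = 36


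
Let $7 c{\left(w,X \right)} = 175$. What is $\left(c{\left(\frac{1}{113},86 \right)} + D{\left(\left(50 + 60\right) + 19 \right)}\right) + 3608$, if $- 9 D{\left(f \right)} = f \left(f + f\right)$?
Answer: $-65$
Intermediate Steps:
$c{\left(w,X \right)} = 25$ ($c{\left(w,X \right)} = \frac{1}{7} \cdot 175 = 25$)
$D{\left(f \right)} = - \frac{2 f^{2}}{9}$ ($D{\left(f \right)} = - \frac{f \left(f + f\right)}{9} = - \frac{f 2 f}{9} = - \frac{2 f^{2}}{9}$)
$\left(c{\left(\frac{1}{113},86 \right)} + D{\left(\left(50 + 60\right) + 19 \right)}\right) + 3608 = \left(25 - \frac{2 \left(\left(50 + 60\right) + 19\right)^{2}}{9}\right) + 3608 = \left(25 - \frac{2 \left(110 + 19\right)^{2}}{9}\right) + 3608 = \left(25 - \frac{2 \cdot 129^{2}}{9}\right) + 3608 = \left(25 - 3698\right) + 3608 = -3673 + 3608 = -65$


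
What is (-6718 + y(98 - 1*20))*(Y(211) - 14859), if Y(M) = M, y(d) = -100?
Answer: 99870064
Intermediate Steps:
(-6718 + y(98 - 1*20))*(Y(211) - 14859) = (-6718 - 100)*(211 - 14859) = -6818*(-14648) = 99870064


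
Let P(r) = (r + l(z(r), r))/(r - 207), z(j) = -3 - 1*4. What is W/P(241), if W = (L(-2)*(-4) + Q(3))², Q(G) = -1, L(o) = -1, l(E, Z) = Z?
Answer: 153/241 ≈ 0.63485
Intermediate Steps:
z(j) = -7 (z(j) = -3 - 4 = -7)
W = 9 (W = (-1*(-4) - 1)² = (4 - 1)² = 3² = 9)
P(r) = 2*r/(-207 + r) (P(r) = (r + r)/(r - 207) = (2*r)/(-207 + r) = 2*r/(-207 + r))
W/P(241) = 9/((2*241/(-207 + 241))) = 9/((2*241/34)) = 9/((2*241*(1/34))) = 9/(241/17) = 9*(17/241) = 153/241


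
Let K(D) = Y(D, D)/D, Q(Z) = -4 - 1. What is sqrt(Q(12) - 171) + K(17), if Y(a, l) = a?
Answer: 1 + 4*I*sqrt(11) ≈ 1.0 + 13.266*I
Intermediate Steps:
Q(Z) = -5
K(D) = 1 (K(D) = D/D = 1)
sqrt(Q(12) - 171) + K(17) = sqrt(-5 - 171) + 1 = sqrt(-176) + 1 = 4*I*sqrt(11) + 1 = 1 + 4*I*sqrt(11)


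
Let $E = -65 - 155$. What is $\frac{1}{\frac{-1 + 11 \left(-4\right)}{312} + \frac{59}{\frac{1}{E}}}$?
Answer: $- \frac{104}{1349935} \approx -7.7041 \cdot 10^{-5}$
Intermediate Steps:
$E = -220$ ($E = -65 - 155 = -220$)
$\frac{1}{\frac{-1 + 11 \left(-4\right)}{312} + \frac{59}{\frac{1}{E}}} = \frac{1}{\frac{-1 + 11 \left(-4\right)}{312} + \frac{59}{\frac{1}{-220}}} = \frac{1}{\left(-1 - 44\right) \frac{1}{312} + \frac{59}{- \frac{1}{220}}} = \frac{1}{\left(-45\right) \frac{1}{312} + 59 \left(-220\right)} = \frac{1}{- \frac{15}{104} - 12980} = \frac{1}{- \frac{1349935}{104}} = - \frac{104}{1349935}$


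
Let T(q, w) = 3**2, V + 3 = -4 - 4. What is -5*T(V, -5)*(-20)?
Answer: 900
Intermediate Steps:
V = -11 (V = -3 + (-4 - 4) = -3 - 8 = -11)
T(q, w) = 9
-5*T(V, -5)*(-20) = -5*9*(-20) = -45*(-20) = 900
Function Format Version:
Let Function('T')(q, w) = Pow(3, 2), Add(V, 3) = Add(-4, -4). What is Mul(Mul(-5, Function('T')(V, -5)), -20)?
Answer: 900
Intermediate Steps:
V = -11 (V = Add(-3, Add(-4, -4)) = Add(-3, -8) = -11)
Function('T')(q, w) = 9
Mul(Mul(-5, Function('T')(V, -5)), -20) = Mul(Mul(-5, 9), -20) = Mul(-45, -20) = 900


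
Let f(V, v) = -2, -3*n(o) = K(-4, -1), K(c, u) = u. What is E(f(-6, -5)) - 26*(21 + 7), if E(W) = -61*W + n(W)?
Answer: -1817/3 ≈ -605.67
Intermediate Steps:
n(o) = ⅓ (n(o) = -⅓*(-1) = ⅓)
E(W) = ⅓ - 61*W (E(W) = -61*W + ⅓ = ⅓ - 61*W)
E(f(-6, -5)) - 26*(21 + 7) = (⅓ - 61*(-2)) - 26*(21 + 7) = (⅓ + 122) - 26*28 = 367/3 - 1*728 = 367/3 - 728 = -1817/3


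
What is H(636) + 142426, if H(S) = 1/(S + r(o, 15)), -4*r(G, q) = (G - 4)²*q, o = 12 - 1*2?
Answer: 71355427/501 ≈ 1.4243e+5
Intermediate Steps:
o = 10 (o = 12 - 2 = 10)
r(G, q) = -q*(-4 + G)²/4 (r(G, q) = -(G - 4)²*q/4 = -(-4 + G)²*q/4 = -q*(-4 + G)²/4)
H(S) = 1/(-135 + S) (H(S) = 1/(S - ¼*15*(-4 + 10)²) = 1/(S - ¼*15*6²) = 1/(S - ¼*15*36) = 1/(S - 135) = 1/(-135 + S))
H(636) + 142426 = 1/(-135 + 636) + 142426 = 1/501 + 142426 = 71355427/501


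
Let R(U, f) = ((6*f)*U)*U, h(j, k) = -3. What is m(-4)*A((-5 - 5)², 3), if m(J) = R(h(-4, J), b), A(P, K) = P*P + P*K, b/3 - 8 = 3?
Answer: 18354600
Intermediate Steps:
b = 33 (b = 24 + 3*3 = 24 + 9 = 33)
R(U, f) = 6*f*U² (R(U, f) = (6*U*f)*U = 6*f*U²)
A(P, K) = P² + K*P
m(J) = 1782 (m(J) = 6*33*(-3)² = 6*33*9 = 1782)
m(-4)*A((-5 - 5)², 3) = 1782*((-5 - 5)²*(3 + (-5 - 5)²)) = 1782*((-10)²*(3 + (-10)²)) = 1782*(100*(3 + 100)) = 1782*(100*103) = 1782*10300 = 18354600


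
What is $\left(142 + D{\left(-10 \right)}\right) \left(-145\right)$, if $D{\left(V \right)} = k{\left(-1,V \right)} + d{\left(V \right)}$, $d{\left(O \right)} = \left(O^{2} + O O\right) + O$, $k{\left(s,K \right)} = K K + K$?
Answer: $-61190$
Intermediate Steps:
$k{\left(s,K \right)} = K + K^{2}$ ($k{\left(s,K \right)} = K^{2} + K = K + K^{2}$)
$d{\left(O \right)} = O + 2 O^{2}$ ($d{\left(O \right)} = \left(O^{2} + O^{2}\right) + O = 2 O^{2} + O = O + 2 O^{2}$)
$D{\left(V \right)} = V \left(1 + V\right) + V \left(1 + 2 V\right)$
$\left(142 + D{\left(-10 \right)}\right) \left(-145\right) = \left(142 - 10 \left(2 + 3 \left(-10\right)\right)\right) \left(-145\right) = \left(142 - 10 \left(2 - 30\right)\right) \left(-145\right) = \left(142 - -280\right) \left(-145\right) = \left(142 + 280\right) \left(-145\right) = 422 \left(-145\right) = -61190$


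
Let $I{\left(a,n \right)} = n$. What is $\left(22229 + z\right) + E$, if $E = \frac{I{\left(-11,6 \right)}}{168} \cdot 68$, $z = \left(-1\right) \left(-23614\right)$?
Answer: $\frac{320918}{7} \approx 45845.0$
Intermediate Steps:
$z = 23614$
$E = \frac{17}{7}$ ($E = \frac{6}{168} \cdot 68 = 6 \cdot \frac{1}{168} \cdot 68 = \frac{1}{28} \cdot 68 = \frac{17}{7} \approx 2.4286$)
$\left(22229 + z\right) + E = \left(22229 + 23614\right) + \frac{17}{7} = 45843 + \frac{17}{7} = \frac{320918}{7}$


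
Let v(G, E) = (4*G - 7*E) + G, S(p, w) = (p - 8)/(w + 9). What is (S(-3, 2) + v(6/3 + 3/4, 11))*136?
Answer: -8738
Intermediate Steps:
S(p, w) = (-8 + p)/(9 + w)
v(G, E) = -7*E + 5*G (v(G, E) = (-7*E + 4*G) + G = -7*E + 5*G)
(S(-3, 2) + v(6/3 + 3/4, 11))*136 = ((-8 - 3)/(9 + 2) + (-7*11 + 5*(6/3 + 3/4)))*136 = (-11/11 + (-77 + 5*(6*(⅓) + 3*(¼))))*136 = ((1/11)*(-11) + (-77 + 5*(2 + ¾)))*136 = (-1 + (-77 + 5*(11/4)))*136 = (-1 + (-77 + 55/4))*136 = (-1 - 253/4)*136 = -257/4*136 = -8738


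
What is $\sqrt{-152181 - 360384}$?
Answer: $i \sqrt{512565} \approx 715.94 i$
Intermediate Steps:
$\sqrt{-152181 - 360384} = \sqrt{-512565} = i \sqrt{512565}$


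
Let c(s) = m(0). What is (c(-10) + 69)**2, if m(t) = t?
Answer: 4761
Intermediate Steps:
c(s) = 0
(c(-10) + 69)**2 = (0 + 69)**2 = 69**2 = 4761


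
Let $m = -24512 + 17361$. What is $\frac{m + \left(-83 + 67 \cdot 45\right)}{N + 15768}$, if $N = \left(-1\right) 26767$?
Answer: $\frac{4219}{10999} \approx 0.38358$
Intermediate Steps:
$N = -26767$
$m = -7151$
$\frac{m + \left(-83 + 67 \cdot 45\right)}{N + 15768} = \frac{-7151 + \left(-83 + 67 \cdot 45\right)}{-26767 + 15768} = \frac{-7151 + \left(-83 + 3015\right)}{-10999} = \left(-7151 + 2932\right) \left(- \frac{1}{10999}\right) = \left(-4219\right) \left(- \frac{1}{10999}\right) = \frac{4219}{10999}$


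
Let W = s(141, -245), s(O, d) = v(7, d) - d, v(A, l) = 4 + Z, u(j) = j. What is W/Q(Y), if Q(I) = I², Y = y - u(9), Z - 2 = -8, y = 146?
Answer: 243/18769 ≈ 0.012947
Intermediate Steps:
Z = -6 (Z = 2 - 8 = -6)
v(A, l) = -2 (v(A, l) = 4 - 6 = -2)
s(O, d) = -2 - d
W = 243 (W = -2 - 1*(-245) = -2 + 245 = 243)
Y = 137 (Y = 146 - 1*9 = 146 - 9 = 137)
W/Q(Y) = 243/(137²) = 243/18769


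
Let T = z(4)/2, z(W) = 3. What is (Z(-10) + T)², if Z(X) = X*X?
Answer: 41209/4 ≈ 10302.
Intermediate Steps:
Z(X) = X²
T = 3/2 ≈ 1.5000
(Z(-10) + T)² = ((-10)² + 3/2)² = (100 + 3/2)² = (203/2)² = 41209/4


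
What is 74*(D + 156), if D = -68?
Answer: 6512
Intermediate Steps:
74*(D + 156) = 74*(-68 + 156) = 74*88 = 6512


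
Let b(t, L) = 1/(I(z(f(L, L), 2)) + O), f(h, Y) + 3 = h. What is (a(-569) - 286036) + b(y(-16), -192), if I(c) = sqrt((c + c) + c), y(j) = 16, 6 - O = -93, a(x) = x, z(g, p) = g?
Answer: (-859815*sqrt(65) + 28373894*I)/(3*(sqrt(65) - 33*I)) ≈ -2.8661e+5 - 0.0023193*I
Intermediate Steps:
f(h, Y) = -3 + h
O = 99 (O = 6 - 1*(-93) = 6 + 93 = 99)
I(c) = sqrt(3)*sqrt(c) (I(c) = sqrt(2*c + c) = sqrt(3*c) = sqrt(3)*sqrt(c))
b(t, L) = 1/(99 + sqrt(3)*sqrt(-3 + L)) (b(t, L) = 1/(sqrt(3)*sqrt(-3 + L) + 99) = 1/(99 + sqrt(3)*sqrt(-3 + L)))
(a(-569) - 286036) + b(y(-16), -192) = (-569 - 286036) + 1/(99 + sqrt(3)*sqrt(-3 - 192)) = -286605 + 1/(99 + sqrt(3)*sqrt(-195)) = -286605 + 1/(99 + sqrt(3)*(I*sqrt(195))) = -286605 + 1/(99 + 3*I*sqrt(65))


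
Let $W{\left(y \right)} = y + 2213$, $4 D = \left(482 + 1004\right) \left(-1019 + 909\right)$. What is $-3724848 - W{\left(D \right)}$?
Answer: $-3686196$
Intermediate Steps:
$D = -40865$ ($D = \frac{\left(482 + 1004\right) \left(-1019 + 909\right)}{4} = \frac{1486 \left(-110\right)}{4} = \frac{1}{4} \left(-163460\right) = -40865$)
$W{\left(y \right)} = 2213 + y$
$-3724848 - W{\left(D \right)} = -3724848 - \left(2213 - 40865\right) = -3724848 - -38652 = -3724848 + 38652 = -3686196$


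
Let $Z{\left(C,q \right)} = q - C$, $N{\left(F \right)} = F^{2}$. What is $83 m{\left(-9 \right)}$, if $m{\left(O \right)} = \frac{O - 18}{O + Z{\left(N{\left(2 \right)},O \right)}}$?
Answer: $\frac{2241}{22} \approx 101.86$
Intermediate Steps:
$m{\left(O \right)} = \frac{-18 + O}{-4 + 2 O}$ ($m{\left(O \right)} = \frac{O - 18}{O + \left(O - 2^{2}\right)} = \frac{-18 + O}{O + \left(O - 4\right)} = \frac{-18 + O}{O + \left(-4 + O\right)} = \frac{-18 + O}{-4 + 2 O}$)
$83 m{\left(-9 \right)} = 83 \frac{-18 - 9}{2 \left(-2 - 9\right)} = 83 \cdot \frac{1}{2} \frac{1}{-11} \left(-27\right) = 83 \cdot \frac{1}{2} \left(- \frac{1}{11}\right) \left(-27\right) = 83 \cdot \frac{27}{22} = \frac{2241}{22}$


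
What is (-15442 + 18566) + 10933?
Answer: 14057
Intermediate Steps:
(-15442 + 18566) + 10933 = 3124 + 10933 = 14057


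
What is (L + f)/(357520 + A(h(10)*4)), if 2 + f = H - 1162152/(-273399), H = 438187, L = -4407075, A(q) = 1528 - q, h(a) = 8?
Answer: -180848232493/16359102564 ≈ -11.055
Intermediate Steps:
f = 39933500989/91133 (f = -2 + (438187 - 1162152/(-273399)) = -2 + (438187 - 1162152*(-1/273399)) = -2 + (438187 + 387384/91133) = -2 + 39933683255/91133 = 39933500989/91133 ≈ 4.3819e+5)
(L + f)/(357520 + A(h(10)*4)) = (-4407075 + 39933500989/91133)/(357520 + (1528 - 8*4)) = -361696464986/(91133*(357520 + (1528 - 1*32))) = -361696464986/(91133*(357520 + (1528 - 32))) = -361696464986/(91133*(357520 + 1496)) = -361696464986/91133/359016 = -361696464986/91133*1/359016 = -180848232493/16359102564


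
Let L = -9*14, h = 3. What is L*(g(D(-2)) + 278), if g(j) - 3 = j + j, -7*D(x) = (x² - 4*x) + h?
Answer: -34866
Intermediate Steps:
L = -126
D(x) = -3/7 - x²/7 + 4*x/7 (D(x) = -((x² - 4*x) + 3)/7 = -(3 + x² - 4*x)/7 = -3/7 - x²/7 + 4*x/7)
g(j) = 3 + 2*j (g(j) = 3 + (j + j) = 3 + 2*j)
L*(g(D(-2)) + 278) = -126*((3 + 2*(-3/7 - ⅐*(-2)² + (4/7)*(-2))) + 278) = -126*((3 + 2*(-3/7 - ⅐*4 - 8/7)) + 278) = -126*((3 + 2*(-3/7 - 4/7 - 8/7)) + 278) = -126*((3 + 2*(-15/7)) + 278) = -126*((3 - 30/7) + 278) = -126*(-9/7 + 278) = -126*1937/7 = -34866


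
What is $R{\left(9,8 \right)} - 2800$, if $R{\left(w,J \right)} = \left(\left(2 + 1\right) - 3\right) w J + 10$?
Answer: $-2790$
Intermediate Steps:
$R{\left(w,J \right)} = 10$ ($R{\left(w,J \right)} = \left(3 - 3\right) w J + 10 = 0 w J + 10 = 0 J + 10 = 0 + 10 = 10$)
$R{\left(9,8 \right)} - 2800 = 10 - 2800 = -2790$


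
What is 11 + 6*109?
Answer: 665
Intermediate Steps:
11 + 6*109 = 11 + 654 = 665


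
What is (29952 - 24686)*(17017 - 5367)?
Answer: 61348900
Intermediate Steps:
(29952 - 24686)*(17017 - 5367) = 5266*11650 = 61348900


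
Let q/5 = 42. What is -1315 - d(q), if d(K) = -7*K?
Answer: 155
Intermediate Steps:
q = 210 (q = 5*42 = 210)
-1315 - d(q) = -1315 - (-7)*210 = -1315 - 1*(-1470) = -1315 + 1470 = 155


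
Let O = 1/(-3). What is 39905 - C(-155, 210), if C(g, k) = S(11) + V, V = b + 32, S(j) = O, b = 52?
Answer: 119464/3 ≈ 39821.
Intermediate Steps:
O = -1/3 ≈ -0.33333
S(j) = -1/3
V = 84 (V = 52 + 32 = 84)
C(g, k) = 251/3 (C(g, k) = -1/3 + 84 = 251/3)
39905 - C(-155, 210) = 39905 - 1*251/3 = 39905 - 251/3 = 119464/3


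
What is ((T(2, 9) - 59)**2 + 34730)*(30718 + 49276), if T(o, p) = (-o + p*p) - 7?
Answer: 2791710606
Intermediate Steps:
T(o, p) = -7 + p**2 - o (T(o, p) = (-o + p**2) - 7 = (p**2 - o) - 7 = -7 + p**2 - o)
((T(2, 9) - 59)**2 + 34730)*(30718 + 49276) = (((-7 + 9**2 - 1*2) - 59)**2 + 34730)*(30718 + 49276) = (((-7 + 81 - 2) - 59)**2 + 34730)*79994 = ((72 - 59)**2 + 34730)*79994 = (13**2 + 34730)*79994 = (169 + 34730)*79994 = 34899*79994 = 2791710606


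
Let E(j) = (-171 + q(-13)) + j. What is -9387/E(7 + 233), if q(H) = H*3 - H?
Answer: -9387/43 ≈ -218.30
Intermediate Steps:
q(H) = 2*H (q(H) = 3*H - H = 2*H)
E(j) = -197 + j (E(j) = (-171 + 2*(-13)) + j = (-171 - 26) + j = -197 + j)
-9387/E(7 + 233) = -9387/(-197 + (7 + 233)) = -9387/(-197 + 240) = -9387/43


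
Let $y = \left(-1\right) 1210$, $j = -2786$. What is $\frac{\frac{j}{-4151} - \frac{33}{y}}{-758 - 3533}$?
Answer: $- \frac{45559}{279901930} \approx -0.00016277$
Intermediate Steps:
$y = -1210$
$\frac{\frac{j}{-4151} - \frac{33}{y}}{-758 - 3533} = \frac{- \frac{2786}{-4151} - \frac{33}{-1210}}{-758 - 3533} = \frac{\left(-2786\right) \left(- \frac{1}{4151}\right) - - \frac{3}{110}}{-758 - 3533} = \frac{\frac{398}{593} + \frac{3}{110}}{-4291} = \frac{45559}{65230} \left(- \frac{1}{4291}\right) = - \frac{45559}{279901930}$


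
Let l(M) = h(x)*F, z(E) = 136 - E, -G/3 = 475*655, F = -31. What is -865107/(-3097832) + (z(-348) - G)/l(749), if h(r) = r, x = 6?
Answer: -1446388691893/288098376 ≈ -5020.5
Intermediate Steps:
G = -933375 (G = -1425*655 = -3*311125 = -933375)
l(M) = -186 (l(M) = 6*(-31) = -186)
-865107/(-3097832) + (z(-348) - G)/l(749) = -865107/(-3097832) + ((136 - 1*(-348)) - 1*(-933375))/(-186) = -865107*(-1/3097832) + ((136 + 348) + 933375)*(-1/186) = 865107/3097832 + (484 + 933375)*(-1/186) = 865107/3097832 + 933859*(-1/186) = 865107/3097832 - 933859/186 = -1446388691893/288098376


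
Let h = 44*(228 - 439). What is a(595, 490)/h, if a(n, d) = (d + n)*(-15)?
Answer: 16275/9284 ≈ 1.7530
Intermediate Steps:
a(n, d) = -15*d - 15*n
h = -9284 (h = 44*(-211) = -9284)
a(595, 490)/h = (-15*490 - 15*595)/(-9284) = (-7350 - 8925)*(-1/9284) = -16275*(-1/9284) = 16275/9284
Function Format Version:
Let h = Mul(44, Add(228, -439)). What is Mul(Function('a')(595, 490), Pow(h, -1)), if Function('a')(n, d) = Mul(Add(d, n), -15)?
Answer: Rational(16275, 9284) ≈ 1.7530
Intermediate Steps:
Function('a')(n, d) = Add(Mul(-15, d), Mul(-15, n))
h = -9284 (h = Mul(44, -211) = -9284)
Mul(Function('a')(595, 490), Pow(h, -1)) = Mul(Add(Mul(-15, 490), Mul(-15, 595)), Pow(-9284, -1)) = Mul(Add(-7350, -8925), Rational(-1, 9284)) = Mul(-16275, Rational(-1, 9284)) = Rational(16275, 9284)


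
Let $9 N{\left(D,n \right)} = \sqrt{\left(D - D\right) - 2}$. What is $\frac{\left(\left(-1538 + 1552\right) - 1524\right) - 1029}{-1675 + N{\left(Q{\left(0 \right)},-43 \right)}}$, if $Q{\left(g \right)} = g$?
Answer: $\frac{344478825}{227255627} + \frac{22851 i \sqrt{2}}{227255627} \approx 1.5158 + 0.0001422 i$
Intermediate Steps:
$N{\left(D,n \right)} = \frac{i \sqrt{2}}{9}$ ($N{\left(D,n \right)} = \frac{\sqrt{\left(D - D\right) - 2}}{9} = \frac{\sqrt{0 - 2}}{9} = \frac{\sqrt{-2}}{9} = \frac{i \sqrt{2}}{9}$)
$\frac{\left(\left(-1538 + 1552\right) - 1524\right) - 1029}{-1675 + N{\left(Q{\left(0 \right)},-43 \right)}} = \frac{\left(\left(-1538 + 1552\right) - 1524\right) - 1029}{-1675 + \frac{i \sqrt{2}}{9}} = \frac{\left(14 - 1524\right) - 1029}{-1675 + \frac{i \sqrt{2}}{9}} = \frac{-1510 - 1029}{-1675 + \frac{i \sqrt{2}}{9}} = - \frac{2539}{-1675 + \frac{i \sqrt{2}}{9}}$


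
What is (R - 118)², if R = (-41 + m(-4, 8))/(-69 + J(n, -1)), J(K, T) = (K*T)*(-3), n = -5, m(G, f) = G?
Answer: 10817521/784 ≈ 13798.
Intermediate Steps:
J(K, T) = -3*K*T
R = 15/28 (R = (-41 - 4)/(-69 - 3*(-5)*(-1)) = -45/(-69 - 15) = -45/(-84) = -45*(-1/84) = 15/28 ≈ 0.53571)
(R - 118)² = (15/28 - 118)² = (-3289/28)² = 10817521/784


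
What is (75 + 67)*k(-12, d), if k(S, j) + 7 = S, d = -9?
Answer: -2698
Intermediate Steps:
k(S, j) = -7 + S
(75 + 67)*k(-12, d) = (75 + 67)*(-7 - 12) = 142*(-19) = -2698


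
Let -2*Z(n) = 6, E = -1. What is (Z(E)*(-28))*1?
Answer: 84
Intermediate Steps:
Z(n) = -3 (Z(n) = -½*6 = -3)
(Z(E)*(-28))*1 = -3*(-28)*1 = 84*1 = 84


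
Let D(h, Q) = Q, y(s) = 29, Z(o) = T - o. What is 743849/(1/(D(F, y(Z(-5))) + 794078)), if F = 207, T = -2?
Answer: 590695697843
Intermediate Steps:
Z(o) = -2 - o
743849/(1/(D(F, y(Z(-5))) + 794078)) = 743849/(1/(29 + 794078)) = 743849/(1/794107) = 743849*794107 = 590695697843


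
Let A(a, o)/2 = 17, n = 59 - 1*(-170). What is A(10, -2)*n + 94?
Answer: 7880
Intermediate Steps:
n = 229 (n = 59 + 170 = 229)
A(a, o) = 34 (A(a, o) = 2*17 = 34)
A(10, -2)*n + 94 = 34*229 + 94 = 7786 + 94 = 7880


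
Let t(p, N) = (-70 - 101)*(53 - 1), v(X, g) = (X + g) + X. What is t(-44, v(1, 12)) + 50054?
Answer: 41162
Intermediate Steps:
v(X, g) = g + 2*X
t(p, N) = -8892 (t(p, N) = -171*52 = -8892)
t(-44, v(1, 12)) + 50054 = -8892 + 50054 = 41162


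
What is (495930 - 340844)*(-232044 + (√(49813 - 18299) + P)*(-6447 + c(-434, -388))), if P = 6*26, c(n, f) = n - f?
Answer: -193074625872 - 1006973398*√31514 ≈ -3.7183e+11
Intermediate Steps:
P = 156
(495930 - 340844)*(-232044 + (√(49813 - 18299) + P)*(-6447 + c(-434, -388))) = (495930 - 340844)*(-232044 + (√(49813 - 18299) + 156)*(-6447 + (-434 - 1*(-388)))) = 155086*(-232044 + (√31514 + 156)*(-6447 + (-434 + 388))) = 155086*(-232044 + (156 + √31514)*(-6447 - 46)) = 155086*(-232044 + (156 + √31514)*(-6493)) = 155086*(-232044 + (-1012908 - 6493*√31514)) = 155086*(-1244952 - 6493*√31514) = -193074625872 - 1006973398*√31514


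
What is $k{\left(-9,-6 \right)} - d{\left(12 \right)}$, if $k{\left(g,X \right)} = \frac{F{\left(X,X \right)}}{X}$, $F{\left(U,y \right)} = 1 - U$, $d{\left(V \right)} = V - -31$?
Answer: $- \frac{265}{6} \approx -44.167$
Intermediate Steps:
$d{\left(V \right)} = 31 + V$ ($d{\left(V \right)} = V + 31 = 31 + V$)
$k{\left(g,X \right)} = \frac{1 - X}{X}$
$k{\left(-9,-6 \right)} - d{\left(12 \right)} = \frac{1 - -6}{-6} - \left(31 + 12\right) = - \frac{1 + 6}{6} - 43 = \left(- \frac{1}{6}\right) 7 - 43 = - \frac{7}{6} - 43 = - \frac{265}{6}$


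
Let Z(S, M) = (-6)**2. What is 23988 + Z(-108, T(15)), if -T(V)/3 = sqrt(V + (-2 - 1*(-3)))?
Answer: 24024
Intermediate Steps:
T(V) = -3*sqrt(1 + V) (T(V) = -3*sqrt(V + (-2 - 1*(-3))) = -3*sqrt(V + (-2 + 3)) = -3*sqrt(V + 1) = -3*sqrt(1 + V))
Z(S, M) = 36
23988 + Z(-108, T(15)) = 23988 + 36 = 24024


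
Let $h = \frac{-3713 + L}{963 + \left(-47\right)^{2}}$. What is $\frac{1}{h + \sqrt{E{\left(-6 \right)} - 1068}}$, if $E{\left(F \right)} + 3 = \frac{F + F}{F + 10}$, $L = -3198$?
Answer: $- \frac{21921692}{10853903137} - \frac{10061584 i \sqrt{1074}}{10853903137} \approx -0.0020197 - 0.03038 i$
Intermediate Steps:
$E{\left(F \right)} = -3 + \frac{2 F}{10 + F}$ ($E{\left(F \right)} = -3 + \frac{F + F}{F + 10} = -3 + \frac{2 F}{10 + F}$)
$h = - \frac{6911}{3172}$ ($h = \frac{-3713 - 3198}{963 + \left(-47\right)^{2}} = - \frac{6911}{963 + 2209} = - \frac{6911}{3172} \approx -2.1788$)
$\frac{1}{h + \sqrt{E{\left(-6 \right)} - 1068}} = \frac{1}{- \frac{6911}{3172} + \sqrt{\frac{-30 - -6}{10 - 6} - 1068}} = \frac{1}{- \frac{6911}{3172} + \sqrt{\frac{-30 + 6}{4} - 1068}} = \frac{1}{- \frac{6911}{3172} + \sqrt{\frac{1}{4} \left(-24\right) - 1068}} = \frac{1}{- \frac{6911}{3172} + \sqrt{-6 - 1068}} = \frac{1}{- \frac{6911}{3172} + \sqrt{-1074}} = \frac{1}{- \frac{6911}{3172} + i \sqrt{1074}}$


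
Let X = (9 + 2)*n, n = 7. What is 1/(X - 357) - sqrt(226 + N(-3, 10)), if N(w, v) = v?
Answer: -1/280 - 2*sqrt(59) ≈ -15.366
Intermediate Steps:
X = 77 (X = (9 + 2)*7 = 11*7 = 77)
1/(X - 357) - sqrt(226 + N(-3, 10)) = 1/(77 - 357) - sqrt(226 + 10) = 1/(-280) - sqrt(236) = -1/280 - 2*sqrt(59)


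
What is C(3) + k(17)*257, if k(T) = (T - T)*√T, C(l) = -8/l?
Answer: -8/3 ≈ -2.6667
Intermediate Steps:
k(T) = 0 (k(T) = 0*√T = 0)
C(3) + k(17)*257 = -8/3 + 0*257 = -8*⅓ + 0 = -8/3 + 0 = -8/3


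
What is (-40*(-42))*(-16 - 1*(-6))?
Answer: -16800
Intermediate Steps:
(-40*(-42))*(-16 - 1*(-6)) = 1680*(-16 + 6) = 1680*(-10) = -16800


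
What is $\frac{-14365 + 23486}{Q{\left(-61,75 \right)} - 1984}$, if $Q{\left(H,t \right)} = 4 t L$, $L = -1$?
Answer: $- \frac{9121}{2284} \approx -3.9934$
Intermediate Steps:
$Q{\left(H,t \right)} = - 4 t$ ($Q{\left(H,t \right)} = 4 t \left(-1\right) = - 4 t$)
$\frac{-14365 + 23486}{Q{\left(-61,75 \right)} - 1984} = \frac{-14365 + 23486}{\left(-4\right) 75 - 1984} = \frac{9121}{-300 - 1984} = \frac{9121}{-2284} = 9121 \left(- \frac{1}{2284}\right) = - \frac{9121}{2284}$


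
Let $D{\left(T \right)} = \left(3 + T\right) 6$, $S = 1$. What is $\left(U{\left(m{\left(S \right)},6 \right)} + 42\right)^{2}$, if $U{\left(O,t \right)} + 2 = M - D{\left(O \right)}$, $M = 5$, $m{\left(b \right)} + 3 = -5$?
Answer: $5625$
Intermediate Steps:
$m{\left(b \right)} = -8$ ($m{\left(b \right)} = -3 - 5 = -8$)
$D{\left(T \right)} = 18 + 6 T$
$U{\left(O,t \right)} = -15 - 6 O$ ($U{\left(O,t \right)} = -2 - \left(13 + 6 O\right) = -15 - 6 O$)
$\left(U{\left(m{\left(S \right)},6 \right)} + 42\right)^{2} = \left(\left(-15 - -48\right) + 42\right)^{2} = \left(\left(-15 + 48\right) + 42\right)^{2} = \left(33 + 42\right)^{2} = 75^{2} = 5625$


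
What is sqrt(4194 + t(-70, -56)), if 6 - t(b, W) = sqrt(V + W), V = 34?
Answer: sqrt(4200 - I*sqrt(22)) ≈ 64.807 - 0.0362*I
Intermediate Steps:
t(b, W) = 6 - sqrt(34 + W)
sqrt(4194 + t(-70, -56)) = sqrt(4194 + (6 - sqrt(34 - 56))) = sqrt(4194 + (6 - sqrt(-22))) = sqrt(4194 + (6 - I*sqrt(22))) = sqrt(4200 - I*sqrt(22))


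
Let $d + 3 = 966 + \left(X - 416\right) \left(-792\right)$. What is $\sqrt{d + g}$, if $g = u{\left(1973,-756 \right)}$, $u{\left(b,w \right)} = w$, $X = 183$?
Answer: $3 \sqrt{20527} \approx 429.82$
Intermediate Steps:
$g = -756$
$d = 185499$ ($d = -3 + \left(966 + \left(183 - 416\right) \left(-792\right)\right) = -3 + \left(966 - -184536\right) = -3 + \left(966 + 184536\right) = -3 + 185502 = 185499$)
$\sqrt{d + g} = \sqrt{185499 - 756} = \sqrt{184743} = 3 \sqrt{20527}$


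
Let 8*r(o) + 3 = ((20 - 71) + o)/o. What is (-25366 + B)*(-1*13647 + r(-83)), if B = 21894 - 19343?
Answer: 206743210245/664 ≈ 3.1136e+8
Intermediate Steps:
B = 2551
r(o) = -3/8 + (-51 + o)/(8*o) (r(o) = -3/8 + (((20 - 71) + o)/o)/8 = -3/8 + ((-51 + o)/o)/8 = -3/8 + (-51 + o)/(8*o))
(-25366 + B)*(-1*13647 + r(-83)) = (-25366 + 2551)*(-1*13647 + (⅛)*(-51 - 2*(-83))/(-83)) = -22815*(-13647 + (⅛)*(-1/83)*(-51 + 166)) = -22815*(-13647 + (⅛)*(-1/83)*115) = -22815*(-13647 - 115/664) = -22815*(-9061723/664) = 206743210245/664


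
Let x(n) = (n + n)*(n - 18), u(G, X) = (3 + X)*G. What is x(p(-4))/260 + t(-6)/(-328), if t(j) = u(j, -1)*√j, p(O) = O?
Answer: 44/65 + 3*I*√6/82 ≈ 0.67692 + 0.089615*I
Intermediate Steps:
u(G, X) = G*(3 + X)
x(n) = 2*n*(-18 + n) (x(n) = (2*n)*(-18 + n) = 2*n*(-18 + n))
t(j) = 2*j^(3/2) (t(j) = (j*(3 - 1))*√j = (j*2)*√j = (2*j)*√j = 2*j^(3/2))
x(p(-4))/260 + t(-6)/(-328) = (2*(-4)*(-18 - 4))/260 + (2*(-6)^(3/2))/(-328) = (2*(-4)*(-22))*(1/260) + (2*(-6*I*√6))*(-1/328) = 176*(1/260) - 12*I*√6*(-1/328) = 44/65 + 3*I*√6/82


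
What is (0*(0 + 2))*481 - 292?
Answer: -292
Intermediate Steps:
(0*(0 + 2))*481 - 292 = (0*2)*481 - 292 = 0*481 - 292 = 0 - 292 = -292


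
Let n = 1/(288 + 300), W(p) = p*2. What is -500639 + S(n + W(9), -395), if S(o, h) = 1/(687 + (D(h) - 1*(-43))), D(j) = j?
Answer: -167714064/335 ≈ -5.0064e+5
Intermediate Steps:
W(p) = 2*p
n = 1/588 ≈ 0.0017007
S(o, h) = 1/(730 + h) (S(o, h) = 1/(687 + (h - 1*(-43))) = 1/(687 + (h + 43)) = 1/(687 + (43 + h)) = 1/(730 + h))
-500639 + S(n + W(9), -395) = -500639 + 1/(730 - 395) = -500639 + 1/335 = -167714064/335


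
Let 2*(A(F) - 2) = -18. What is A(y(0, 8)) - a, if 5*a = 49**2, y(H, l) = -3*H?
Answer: -2436/5 ≈ -487.20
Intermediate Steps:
A(F) = -7 (A(F) = 2 + (1/2)*(-18) = 2 - 9 = -7)
a = 2401/5 (a = (1/5)*49**2 = (1/5)*2401 = 2401/5 ≈ 480.20)
A(y(0, 8)) - a = -7 - 1*2401/5 = -7 - 2401/5 = -2436/5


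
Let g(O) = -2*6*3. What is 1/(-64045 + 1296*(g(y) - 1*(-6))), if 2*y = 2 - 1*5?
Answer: -1/102925 ≈ -9.7158e-6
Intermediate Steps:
y = -3/2 (y = (2 - 1*5)/2 = (2 - 5)/2 = (½)*(-3) = -3/2 ≈ -1.5000)
g(O) = -36 (g(O) = -12*3 = -36)
1/(-64045 + 1296*(g(y) - 1*(-6))) = 1/(-64045 + 1296*(-36 - 1*(-6))) = 1/(-64045 + 1296*(-36 + 6)) = 1/(-64045 + 1296*(-30)) = 1/(-64045 - 38880) = 1/(-102925) = -1/102925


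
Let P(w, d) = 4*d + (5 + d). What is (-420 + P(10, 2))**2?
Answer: 164025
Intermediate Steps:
P(w, d) = 5 + 5*d
(-420 + P(10, 2))**2 = (-420 + (5 + 5*2))**2 = (-420 + (5 + 10))**2 = (-420 + 15)**2 = (-405)**2 = 164025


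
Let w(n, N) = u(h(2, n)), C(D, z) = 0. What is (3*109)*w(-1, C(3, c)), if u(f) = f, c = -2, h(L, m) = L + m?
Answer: 327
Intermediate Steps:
w(n, N) = 2 + n
(3*109)*w(-1, C(3, c)) = (3*109)*(2 - 1) = 327*1 = 327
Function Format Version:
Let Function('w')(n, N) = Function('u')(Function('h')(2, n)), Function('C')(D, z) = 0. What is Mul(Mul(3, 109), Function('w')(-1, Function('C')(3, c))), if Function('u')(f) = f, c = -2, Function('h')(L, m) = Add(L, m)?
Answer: 327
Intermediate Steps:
Function('w')(n, N) = Add(2, n)
Mul(Mul(3, 109), Function('w')(-1, Function('C')(3, c))) = Mul(Mul(3, 109), Add(2, -1)) = Mul(327, 1) = 327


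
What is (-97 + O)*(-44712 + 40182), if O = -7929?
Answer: 36357780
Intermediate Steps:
(-97 + O)*(-44712 + 40182) = (-97 - 7929)*(-44712 + 40182) = -8026*(-4530) = 36357780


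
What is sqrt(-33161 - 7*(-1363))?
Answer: 2*I*sqrt(5905) ≈ 153.69*I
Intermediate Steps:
sqrt(-33161 - 7*(-1363)) = sqrt(-33161 + 9541) = sqrt(-23620) = 2*I*sqrt(5905)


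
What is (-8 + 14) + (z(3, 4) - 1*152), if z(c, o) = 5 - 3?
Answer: -144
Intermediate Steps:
z(c, o) = 2
(-8 + 14) + (z(3, 4) - 1*152) = (-8 + 14) + (2 - 1*152) = 6 + (2 - 152) = 6 - 150 = -144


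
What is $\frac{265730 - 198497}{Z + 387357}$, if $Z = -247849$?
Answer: $\frac{67233}{139508} \approx 0.48193$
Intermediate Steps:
$\frac{265730 - 198497}{Z + 387357} = \frac{265730 - 198497}{-247849 + 387357} = \frac{67233}{139508}$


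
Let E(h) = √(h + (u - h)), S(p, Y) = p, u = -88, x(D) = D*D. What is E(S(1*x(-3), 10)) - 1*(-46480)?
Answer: 46480 + 2*I*√22 ≈ 46480.0 + 9.3808*I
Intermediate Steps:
x(D) = D²
E(h) = 2*I*√22 (E(h) = √(h + (-88 - h)) = √(-88) = 2*I*√22)
E(S(1*x(-3), 10)) - 1*(-46480) = 2*I*√22 - 1*(-46480) = 2*I*√22 + 46480 = 46480 + 2*I*√22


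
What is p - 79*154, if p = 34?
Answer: -12132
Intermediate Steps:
p - 79*154 = 34 - 79*154 = 34 - 12166 = -12132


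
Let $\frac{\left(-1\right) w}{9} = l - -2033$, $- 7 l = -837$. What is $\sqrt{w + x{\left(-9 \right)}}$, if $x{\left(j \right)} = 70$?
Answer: $\frac{i \sqrt{945854}}{7} \approx 138.94 i$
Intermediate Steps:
$l = \frac{837}{7}$ ($l = \left(- \frac{1}{7}\right) \left(-837\right) = \frac{837}{7} \approx 119.57$)
$w = - \frac{135612}{7}$ ($w = - 9 \left(\frac{837}{7} - -2033\right) = - 9 \left(\frac{837}{7} + 2033\right) = \left(-9\right) \frac{15068}{7} = - \frac{135612}{7} \approx -19373.0$)
$\sqrt{w + x{\left(-9 \right)}} = \sqrt{- \frac{135612}{7} + 70} = \sqrt{- \frac{135122}{7}} = \frac{i \sqrt{945854}}{7}$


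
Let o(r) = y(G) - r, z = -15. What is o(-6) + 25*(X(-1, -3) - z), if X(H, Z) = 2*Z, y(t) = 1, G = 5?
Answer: 232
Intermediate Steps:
o(r) = 1 - r
o(-6) + 25*(X(-1, -3) - z) = (1 - 1*(-6)) + 25*(2*(-3) - 1*(-15)) = (1 + 6) + 25*(-6 + 15) = 7 + 25*9 = 7 + 225 = 232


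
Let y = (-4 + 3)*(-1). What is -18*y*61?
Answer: -1098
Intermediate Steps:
y = 1 (y = -1*(-1) = 1)
-18*y*61 = -18*1*61 = -18*61 = -1098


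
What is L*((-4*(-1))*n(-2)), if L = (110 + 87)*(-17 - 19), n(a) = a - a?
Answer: 0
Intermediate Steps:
n(a) = 0
L = -7092 (L = 197*(-36) = -7092)
L*((-4*(-1))*n(-2)) = -7092*(-4*(-1))*0 = -28368*0 = -7092*0 = 0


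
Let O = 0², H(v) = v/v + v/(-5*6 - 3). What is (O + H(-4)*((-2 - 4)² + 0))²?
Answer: 197136/121 ≈ 1629.2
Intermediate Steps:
H(v) = 1 - v/33 (H(v) = 1 + v/(-30 - 3) = 1 + v/(-33) = 1 + v*(-1/33) = 1 - v/33)
O = 0
(O + H(-4)*((-2 - 4)² + 0))² = (0 + (1 - 1/33*(-4))*((-2 - 4)² + 0))² = (0 + (1 + 4/33)*((-6)² + 0))² = (0 + 37*(36 + 0)/33)² = (0 + (37/33)*36)² = (0 + 444/11)² = (444/11)² = 197136/121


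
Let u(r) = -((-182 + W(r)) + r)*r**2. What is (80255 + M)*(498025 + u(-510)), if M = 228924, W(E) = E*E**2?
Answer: 10667512010752638275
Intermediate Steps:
W(E) = E**3
u(r) = -r**2*(-182 + r + r**3) (u(r) = -((-182 + r**3) + r)*r**2 = -(-182 + r + r**3)*r**2 = -r**2*(-182 + r + r**3))
(80255 + M)*(498025 + u(-510)) = (80255 + 228924)*(498025 + (-510)**2*(182 - 1*(-510) - 1*(-510)**3)) = 309179*(498025 + 260100*(182 + 510 - 1*(-132651000))) = 309179*(498025 + 260100*(182 + 510 + 132651000)) = 309179*(498025 + 260100*132651692) = 309179*(498025 + 34502705089200) = 309179*34502705587225 = 10667512010752638275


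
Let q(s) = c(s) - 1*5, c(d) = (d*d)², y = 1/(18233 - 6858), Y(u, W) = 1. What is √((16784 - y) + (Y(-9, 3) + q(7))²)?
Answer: 3*√3313776141130/2275 ≈ 2400.5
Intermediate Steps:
y = 1/11375 ≈ 8.7912e-5
c(d) = d⁴ (c(d) = (d²)² = d⁴)
q(s) = -5 + s⁴ (q(s) = s⁴ - 1*5 = s⁴ - 5 = -5 + s⁴)
√((16784 - y) + (Y(-9, 3) + q(7))²) = √((16784 - 1*1/11375) + (1 + (-5 + 7⁴))²) = √((16784 - 1/11375) + (1 + (-5 + 2401))²) = √(190917999/11375 + (1 + 2396)²) = √(190917999/11375 + 2397²) = √(190917999/11375 + 5745609) = √(65547220374/11375) = 3*√3313776141130/2275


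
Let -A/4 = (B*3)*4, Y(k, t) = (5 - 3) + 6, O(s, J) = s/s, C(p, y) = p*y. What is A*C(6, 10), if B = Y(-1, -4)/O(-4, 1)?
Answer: -23040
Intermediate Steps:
O(s, J) = 1
Y(k, t) = 8 (Y(k, t) = 2 + 6 = 8)
B = 8 (B = 8/1 = 8*1 = 8)
A = -384 (A = -4*8*3*4 = -96*4 = -4*96 = -384)
A*C(6, 10) = -2304*10 = -384*60 = -23040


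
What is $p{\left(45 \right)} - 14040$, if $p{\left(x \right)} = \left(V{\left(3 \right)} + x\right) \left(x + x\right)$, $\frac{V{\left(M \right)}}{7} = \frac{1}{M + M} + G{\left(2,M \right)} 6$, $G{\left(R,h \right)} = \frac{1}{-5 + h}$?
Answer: $-11775$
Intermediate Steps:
$V{\left(M \right)} = \frac{42}{-5 + M} + \frac{7}{2 M}$ ($V{\left(M \right)} = 7 \left(\frac{1}{M + M} + \frac{1}{-5 + M} 6\right) = 7 \left(\frac{1}{2 M} + \frac{6}{-5 + M}\right) = \frac{42}{-5 + M} + \frac{7}{2 M}$)
$p{\left(x \right)} = 2 x \left(- \frac{119}{6} + x\right)$ ($p{\left(x \right)} = \left(\frac{7 \left(-5 + 13 \cdot 3\right)}{2 \cdot 3 \left(-5 + 3\right)} + x\right) \left(x + x\right) = \left(\frac{7}{2} \cdot \frac{1}{3} \frac{1}{-2} \left(-5 + 39\right) + x\right) 2 x = \left(\frac{7}{2} \cdot \frac{1}{3} \left(- \frac{1}{2}\right) 34 + x\right) 2 x = \left(- \frac{119}{6} + x\right) 2 x = 2 x \left(- \frac{119}{6} + x\right)$)
$p{\left(45 \right)} - 14040 = \frac{1}{3} \cdot 45 \left(-119 + 6 \cdot 45\right) - 14040 = \frac{1}{3} \cdot 45 \left(-119 + 270\right) - 14040 = \frac{1}{3} \cdot 45 \cdot 151 - 14040 = 2265 - 14040 = -11775$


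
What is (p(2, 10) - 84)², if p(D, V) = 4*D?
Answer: 5776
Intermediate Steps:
(p(2, 10) - 84)² = (4*2 - 84)² = (8 - 84)² = (-76)² = 5776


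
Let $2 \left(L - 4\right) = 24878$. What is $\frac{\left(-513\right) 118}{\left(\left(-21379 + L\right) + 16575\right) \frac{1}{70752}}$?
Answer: $- \frac{4282901568}{7639} \approx -5.6066 \cdot 10^{5}$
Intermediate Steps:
$L = 12443$ ($L = 4 + \frac{1}{2} \cdot 24878 = 4 + 12439 = 12443$)
$\frac{\left(-513\right) 118}{\left(\left(-21379 + L\right) + 16575\right) \frac{1}{70752}} = \frac{\left(-513\right) 118}{\left(\left(-21379 + 12443\right) + 16575\right) \frac{1}{70752}} = - \frac{60534}{\left(-8936 + 16575\right) \frac{1}{70752}} = - \frac{60534}{7639 \cdot \frac{1}{70752}} = - \frac{60534}{\frac{7639}{70752}} = \left(-60534\right) \frac{70752}{7639} = - \frac{4282901568}{7639}$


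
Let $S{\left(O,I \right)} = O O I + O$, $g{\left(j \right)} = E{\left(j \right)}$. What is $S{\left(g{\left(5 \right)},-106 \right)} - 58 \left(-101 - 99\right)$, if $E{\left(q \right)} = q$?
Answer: $8955$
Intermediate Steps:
$g{\left(j \right)} = j$
$S{\left(O,I \right)} = O + I O^{2}$ ($S{\left(O,I \right)} = O^{2} I + O = I O^{2} + O = O + I O^{2}$)
$S{\left(g{\left(5 \right)},-106 \right)} - 58 \left(-101 - 99\right) = 5 \left(1 - 530\right) - 58 \left(-101 - 99\right) = 5 \left(1 - 530\right) - -11600 = 5 \left(-529\right) + 11600 = -2645 + 11600 = 8955$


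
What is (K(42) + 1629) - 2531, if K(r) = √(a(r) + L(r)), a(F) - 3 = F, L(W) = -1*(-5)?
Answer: -902 + 5*√2 ≈ -894.93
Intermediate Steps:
L(W) = 5
a(F) = 3 + F
K(r) = √(8 + r) (K(r) = √((3 + r) + 5) = √(8 + r))
(K(42) + 1629) - 2531 = (√(8 + 42) + 1629) - 2531 = (√50 + 1629) - 2531 = (5*√2 + 1629) - 2531 = (1629 + 5*√2) - 2531 = -902 + 5*√2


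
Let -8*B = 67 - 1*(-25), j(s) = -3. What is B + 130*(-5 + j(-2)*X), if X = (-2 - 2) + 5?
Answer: -2103/2 ≈ -1051.5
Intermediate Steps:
X = 1 (X = -4 + 5 = 1)
B = -23/2 (B = -(67 - 1*(-25))/8 = -(67 + 25)/8 = -1/8*92 = -23/2 ≈ -11.500)
B + 130*(-5 + j(-2)*X) = -23/2 + 130*(-5 - 3*1) = -23/2 + 130*(-5 - 3) = -23/2 + 130*(-8) = -23/2 - 1040 = -2103/2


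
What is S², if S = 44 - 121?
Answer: 5929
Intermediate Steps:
S = -77
S² = (-77)² = 5929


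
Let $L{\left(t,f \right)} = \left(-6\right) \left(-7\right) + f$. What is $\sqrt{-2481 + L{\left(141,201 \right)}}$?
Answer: $i \sqrt{2238} \approx 47.307 i$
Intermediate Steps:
$L{\left(t,f \right)} = 42 + f$
$\sqrt{-2481 + L{\left(141,201 \right)}} = \sqrt{-2481 + \left(42 + 201\right)} = \sqrt{-2481 + 243} = \sqrt{-2238} = i \sqrt{2238}$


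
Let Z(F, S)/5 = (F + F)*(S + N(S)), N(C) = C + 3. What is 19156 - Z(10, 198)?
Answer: -20744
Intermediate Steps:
N(C) = 3 + C
Z(F, S) = 10*F*(3 + 2*S) (Z(F, S) = 5*((F + F)*(S + (3 + S))) = 5*((2*F)*(3 + 2*S)) = 5*(2*F*(3 + 2*S)) = 10*F*(3 + 2*S))
19156 - Z(10, 198) = 19156 - 10*10*(3 + 2*198) = 19156 - 10*10*(3 + 396) = 19156 - 10*10*399 = 19156 - 1*39900 = 19156 - 39900 = -20744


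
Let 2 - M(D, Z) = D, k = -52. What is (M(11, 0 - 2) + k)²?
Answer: 3721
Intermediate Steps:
M(D, Z) = 2 - D
(M(11, 0 - 2) + k)² = ((2 - 1*11) - 52)² = ((2 - 11) - 52)² = (-9 - 52)² = (-61)² = 3721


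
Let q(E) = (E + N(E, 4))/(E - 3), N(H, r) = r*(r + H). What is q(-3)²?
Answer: 1/36 ≈ 0.027778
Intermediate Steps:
N(H, r) = r*(H + r)
q(E) = (16 + 5*E)/(-3 + E) (q(E) = (E + 4*(E + 4))/(E - 3) = (E + 4*(4 + E))/(-3 + E) = (E + (16 + 4*E))/(-3 + E) = (16 + 5*E)/(-3 + E))
q(-3)² = ((16 + 5*(-3))/(-3 - 3))² = ((16 - 15)/(-6))² = (-⅙*1)² = (-⅙)² = 1/36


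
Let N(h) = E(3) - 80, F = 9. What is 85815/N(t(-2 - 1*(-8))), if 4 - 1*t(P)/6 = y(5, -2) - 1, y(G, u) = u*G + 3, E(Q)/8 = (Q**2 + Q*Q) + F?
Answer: 85815/136 ≈ 630.99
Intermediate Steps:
E(Q) = 72 + 16*Q**2 (E(Q) = 8*((Q**2 + Q*Q) + 9) = 8*((Q**2 + Q**2) + 9) = 8*(2*Q**2 + 9) = 8*(9 + 2*Q**2) = 72 + 16*Q**2)
y(G, u) = 3 + G*u (y(G, u) = G*u + 3 = 3 + G*u)
t(P) = 72 (t(P) = 24 - 6*((3 + 5*(-2)) - 1) = 24 - 6*((3 - 10) - 1) = 24 - 6*(-7 - 1) = 24 - 6*(-8) = 24 + 48 = 72)
N(h) = 136 (N(h) = (72 + 16*3**2) - 80 = (72 + 16*9) - 80 = (72 + 144) - 80 = 216 - 80 = 136)
85815/N(t(-2 - 1*(-8))) = 85815/136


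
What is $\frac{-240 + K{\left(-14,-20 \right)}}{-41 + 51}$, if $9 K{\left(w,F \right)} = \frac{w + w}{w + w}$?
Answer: $- \frac{2159}{90} \approx -23.989$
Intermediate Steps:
$K{\left(w,F \right)} = \frac{1}{9}$ ($K{\left(w,F \right)} = \frac{\left(w + w\right) \frac{1}{w + w}}{9} = \frac{2 w \frac{1}{2 w}}{9} = \frac{1}{9} \cdot 1 = \frac{1}{9}$)
$\frac{-240 + K{\left(-14,-20 \right)}}{-41 + 51} = \frac{-240 + \frac{1}{9}}{-41 + 51} = - \frac{2159}{9 \cdot 10} = \left(- \frac{2159}{9}\right) \frac{1}{10} = - \frac{2159}{90}$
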